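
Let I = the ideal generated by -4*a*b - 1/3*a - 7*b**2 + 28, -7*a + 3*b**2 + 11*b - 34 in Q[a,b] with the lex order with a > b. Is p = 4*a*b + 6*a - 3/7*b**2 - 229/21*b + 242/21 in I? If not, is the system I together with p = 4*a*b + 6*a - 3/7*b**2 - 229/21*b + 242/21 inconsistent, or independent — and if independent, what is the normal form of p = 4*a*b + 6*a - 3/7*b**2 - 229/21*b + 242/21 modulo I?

First compute the reduced Gröbner basis of I by Buchberger's algorithm.
f_1 = -4*a*b - 1/3*a - 7*b**2 + 28, LT = a*b.
f_2 = -7*a + 3*b**2 + 11*b - 34, LT = a.

S(f_1,f_2): lcm = a*b. S = 1/12*a + 3/7*b**3 + 93/28*b**2 - 34/7*b - 7.
  reduce S modulo (f_1, f_2):
  remainder 3/7*b**3 + 47/14*b**2 - 397/84*b - 311/42 ≠ 0; add h_3 = 3/7*b**3 + 47/14*b**2 - 397/84*b - 311/42 to the basis.

The other S-polynomials (S(f_1,h_3), S(f_2,h_3)) all reduce to 0 modulo the current basis, so we have a Gröbner basis.
Inter-reduce: drop elements whose leading term is divisible by another's, tail-reduce, and make monic.
Reduced Gröbner basis: {a - 3/7*b**2 - 11/7*b + 34/7, b**3 + 47/6*b**2 - 397/36*b - 311/18}.
Label its elements g_1 = a - 3/7*b**2 - 11/7*b + 34/7, g_2 = b**3 + 47/6*b**2 - 397/36*b - 311/18.

Reduce p = 4*a*b + 6*a - 3/7*b**2 - 229/21*b + 242/21 modulo G:
  leading term a*b: subtract (4*b)·g_1 from 4*a*b + 6*a - 3/7*b**2 - 229/21*b + 242/21 → 6*a + 12/7*b**3 + 41/7*b**2 - 91/3*b + 242/21
  leading term a: subtract (6)·g_1 from 6*a + 12/7*b**3 + 41/7*b**2 - 91/3*b + 242/21 → 12/7*b**3 + 59/7*b**2 - 439/21*b - 370/21
  leading term b**3: subtract (12/7)·g_2 from 12/7*b**3 + 59/7*b**2 - 439/21*b - 370/21 → -5*b**2 - 2*b + 12
  leading term b**2: no divisor's leading term divides it; move -5*b**2 to the remainder.
  leading term b: no divisor's leading term divides it; move -2*b to the remainder.
  leading term 1: no divisor's leading term divides it; move 12 to the remainder.
  normal form = -5*b**2 - 2*b + 12.
The normal form is nonzero, so p ∉ I. Since p minus its normal form lies in I, I + (p) = I + (r) where r = -5*b**2 - 2*b + 12; decide whether this ideal is the whole ring.
Run Buchberger on G together with r (pairs among the g_i already reduce to 0 since G is a Gröbner basis):
g_1 = a - 3/7*b**2 - 11/7*b + 34/7, LT = a.
g_2 = b**3 + 47/6*b**2 - 397/36*b - 311/18, LT = b**3.
r = -5*b**2 - 2*b + 12, LT = b**2.

S(g_2,r): lcm = b**3. S = 223/30*b**2 - 1553/180*b - 311/18.
  reduce S modulo (g_1, g_2, r):
  remainder -10441/900*b + 253/450 ≠ 0; add m_4 = -10441/900*b + 253/450 to the basis.

S(g_2,m_4): lcm = b**3. S = 493763/62646*b**2 - 397/36*b - 311/18.
  reduce S modulo (g_1, g_2, r, m_4):
  remainder 103706184/109014481 ≠ 0; add m_5 = 103706184/109014481 to the basis.

The other S-polynomials (S(g_1,g_2), S(g_1,r), S(g_1,m_4), S(r,m_4), S(g_1,m_5), S(g_2,m_5), S(r,m_5), S(m_4,m_5)) all reduce to 0 modulo the current basis, so we have a Gröbner basis.
Inter-reduce: drop elements whose leading term is divisible by another's, tail-reduce, and make monic.
Reduced Gröbner basis: {1}.
The reduced Gröbner basis of I + (p) is {1}: the ideal is the whole ring, so the enlarged system has no common solution — adjoining p is inconsistent.

Adjoining 4*a*b + 6*a - 3/7*b**2 - 229/21*b + 242/21 makes the ideal the whole ring: the system is inconsistent.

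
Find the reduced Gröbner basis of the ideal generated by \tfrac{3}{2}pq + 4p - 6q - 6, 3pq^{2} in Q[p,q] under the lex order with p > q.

f_1 = \tfrac{3}{2}pq + 4p - 6q - 6, LT = pq.
f_2 = 3pq^{2}, LT = pq^{2}.

S(f_1,f_2): lcm = pq^{2}. S = \tfrac{8}{3}pq - 4q^{2} - 4q.
  reduce S modulo (f_1, f_2):
  remainder -\tfrac{64}{9}p - 4q^{2} + \tfrac{20}{3}q + \tfrac{32}{3} ≠ 0; add g_3 = -\tfrac{64}{9}p - 4q^{2} + \tfrac{20}{3}q + \tfrac{32}{3} to the basis.

S(f_1,g_3): lcm = pq. S = \tfrac{8}{3}p - \tfrac{9}{16}q^{3} + \tfrac{15}{16}q^{2} - \tfrac{5}{2}q - 4.
  reduce S modulo (f_1, f_2, g_3):
  remainder -\tfrac{9}{16}q^{3} - \tfrac{9}{16}q^{2} ≠ 0; add g_4 = -\tfrac{9}{16}q^{3} - \tfrac{9}{16}q^{2} to the basis.

The other S-polynomials (S(f_2,g_3), S(f_1,g_4), S(f_2,g_4), S(g_3,g_4)) all reduce to 0 modulo the current basis, so we have a Gröbner basis.
Inter-reduce: drop elements whose leading term is divisible by another's, tail-reduce, and make monic.

G = {p + \tfrac{9}{16}q^{2} - \tfrac{15}{16}q - \tfrac{3}{2}, q^{3} + q^{2}}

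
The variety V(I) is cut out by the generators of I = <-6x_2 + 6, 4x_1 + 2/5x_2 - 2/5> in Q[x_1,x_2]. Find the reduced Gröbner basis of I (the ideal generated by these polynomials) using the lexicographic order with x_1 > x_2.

f_1 = -6x_2 + 6, LT = x_2.
f_2 = 4x_1 + 2/5x_2 - 2/5, LT = x_1.

S(f_1,f_2): leading monomials are coprime, so the S-polynomial reduces to 0 (Buchberger's first criterion).
Every S-polynomial of the final basis reduces to 0, so we have a Gröbner basis.

G = {x_1, x_2 - 1}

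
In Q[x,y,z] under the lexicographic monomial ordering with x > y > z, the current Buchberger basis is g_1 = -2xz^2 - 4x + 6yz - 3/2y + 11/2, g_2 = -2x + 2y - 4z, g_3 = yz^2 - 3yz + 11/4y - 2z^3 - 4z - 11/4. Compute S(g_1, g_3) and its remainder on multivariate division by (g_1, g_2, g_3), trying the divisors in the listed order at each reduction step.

S(g_1, g_3) = 3xyz - 3/4xy + 2xz^3 + 4xz + 11/4x - 3y^2z + 3/4y^2 - 11/4y; remainder on division = 0.

lcm(LM(g_1), LM(g_3)) = xyz^2.
S = (lcm/LT(g_1))·g_1 − (lcm/LT(g_3))·g_3 = 3xyz - 3/4xy + 2xz^3 + 4xz + 11/4x - 3y^2z + 3/4y^2 - 11/4y.
Reduce S modulo (g_1, g_2, g_3) in that order:
  leading term xyz: subtract (-3/2yz)·g_2 from 3xyz - 3/4xy + 2xz^3 + 4xz + 11/4x - 3y^2z + 3/4y^2 - 11/4y → -3/4xy + 2xz^3 + 4xz + 11/4x + 3/4y^2 - 6yz^2 - 11/4y
  leading term xy: subtract (3/8y)·g_2 from -3/4xy + 2xz^3 + 4xz + 11/4x + 3/4y^2 - 6yz^2 - 11/4y → 2xz^3 + 4xz + 11/4x - 6yz^2 + 3/2yz - 11/4y
  leading term xz^3: subtract (-z)·g_1 from 2xz^3 + 4xz + 11/4x - 6yz^2 + 3/2yz - 11/4y → 11/4x - 11/4y + 11/2z
  leading term x: subtract (-11/8)·g_2 from 11/4x - 11/4y + 11/2z → 0
The remainder is 0, so this S-polynomial contributes no new basis element.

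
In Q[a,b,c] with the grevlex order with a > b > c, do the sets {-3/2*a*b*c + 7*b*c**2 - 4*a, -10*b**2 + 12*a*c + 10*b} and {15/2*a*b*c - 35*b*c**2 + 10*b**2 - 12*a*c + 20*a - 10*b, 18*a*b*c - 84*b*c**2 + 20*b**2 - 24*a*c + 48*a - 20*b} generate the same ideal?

Equality of ideals is decidable: compute both reduced Gröbner bases (unique for the ordering) and check whether they agree.
Buchberger on the first generating set:
f_1 = -3/2*a*b*c + 7*b*c**2 - 4*a, LT = a*b*c.
f_2 = -10*b**2 + 12*a*c + 10*b, LT = b**2.

S(f_1,f_2): lcm = a*b**2*c. S = 6/5*a**2*c**2 - 14/3*b**2*c**2 + a*b*c + 8/3*a*b.
  reduce S modulo (f_1, f_2):
  remainder 6/5*a**2*c**2 - 28/5*a*c**3 + 8/3*a*b - 8/3*a ≠ 0; add g_3 = 6/5*a**2*c**2 - 28/5*a*c**3 + 8/3*a*b - 8/3*a to the basis.

The other S-polynomials (S(f_1,g_3), S(f_2,g_3)) all reduce to 0 modulo the current basis, so we have a Gröbner basis.
Inter-reduce: drop elements whose leading term is divisible by another's, tail-reduce, and make monic.
Reduced Gröbner basis: {a**2*c**2 - 14/3*a*c**3 + 20/9*a*b - 20/9*a, a*b*c - 14/3*b*c**2 + 8/3*a, b**2 - 6/5*a*c - b}.

Buchberger on the second generating set:
h_1 = 15/2*a*b*c - 35*b*c**2 + 10*b**2 - 12*a*c + 20*a - 10*b, LT = a*b*c.
h_2 = 18*a*b*c - 84*b*c**2 + 20*b**2 - 24*a*c + 48*a - 20*b, LT = a*b*c.

S(h_1,h_2): lcm = a*b*c. S = 2/9*b**2 - 4/15*a*c - 2/9*b.
  reduce S modulo (h_1, h_2):
  remainder 2/9*b**2 - 4/15*a*c - 2/9*b ≠ 0; add k_3 = 2/9*b**2 - 4/15*a*c - 2/9*b to the basis.

S(h_1,k_3): lcm = a*b**2*c. S = 6/5*a**2*c**2 - 14/3*b**2*c**2 + 4/3*b**3 - 3/5*a*b*c + 8/3*a*b - 4/3*b**2.
  reduce S modulo (h_1, h_2, k_3):
  remainder 6/5*a**2*c**2 - 28/5*a*c**3 + 8/3*a*b - 8/3*a ≠ 0; add k_4 = 6/5*a**2*c**2 - 28/5*a*c**3 + 8/3*a*b - 8/3*a to the basis.

The other S-polynomials (S(h_2,k_3), S(h_1,k_4), S(h_2,k_4), S(k_3,k_4)) all reduce to 0 modulo the current basis, so we have a Gröbner basis.
Inter-reduce: drop elements whose leading term is divisible by another's, tail-reduce, and make monic.
Reduced Gröbner basis: {a**2*c**2 - 14/3*a*c**3 + 20/9*a*b - 20/9*a, a*b*c - 14/3*b*c**2 + 8/3*a, b**2 - 6/5*a*c - b}.

These coincide, so the ideals are equal.
The same test decides containment: I ⊆ J iff every generator of I reduces to 0 modulo a Gröbner basis of J.

Yes, the ideals are equal.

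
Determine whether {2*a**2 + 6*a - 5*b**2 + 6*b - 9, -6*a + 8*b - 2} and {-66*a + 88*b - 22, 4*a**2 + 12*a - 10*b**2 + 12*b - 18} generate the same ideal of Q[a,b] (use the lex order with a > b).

Equality of ideals is decidable: compute both reduced Gröbner bases (unique for the ordering) and check whether they agree.
Buchberger on the first generating set:
f_1 = 2*a**2 + 6*a - 5*b**2 + 6*b - 9, LT = a**2.
f_2 = -6*a + 8*b - 2, LT = a.

S(f_1,f_2): lcm = a**2. S = 4/3*a*b + 8/3*a - 5/2*b**2 + 3*b - 9/2.
  leading term a*b: subtract (-2/9*b)·f_2 from 4/3*a*b + 8/3*a - 5/2*b**2 + 3*b - 9/2 → 8/3*a - 13/18*b**2 + 23/9*b - 9/2
  leading term a: subtract (-4/9)·f_2 from 8/3*a - 13/18*b**2 + 23/9*b - 9/2 → -13/18*b**2 + 55/9*b - 97/18
  leading term b**2: no divisor's leading term divides it; move -13/18*b**2 to the remainder.
  leading term b: no divisor's leading term divides it; move 55/9*b to the remainder.
  leading term 1: no divisor's leading term divides it; move -97/18 to the remainder.
  remainder -13/18*b**2 + 55/9*b - 97/18 ≠ 0; add g_3 = -13/18*b**2 + 55/9*b - 97/18 to the basis.

The other S-polynomials (S(f_1,g_3), S(f_2,g_3)) all reduce to 0 modulo the current basis, so we have a Gröbner basis.
Inter-reduce: drop elements whose leading term is divisible by another's, tail-reduce, and make monic.
Reduced Gröbner basis: {a - 4/3*b + 1/3, b**2 - 110/13*b + 97/13}.

Buchberger on the second generating set:
h_1 = -66*a + 88*b - 22, LT = a.
h_2 = 4*a**2 + 12*a - 10*b**2 + 12*b - 18, LT = a**2.

S(h_1,h_2): lcm = a**2. S = -4/3*a*b - 8/3*a + 5/2*b**2 - 3*b + 9/2.
  leading term a*b: subtract (2/99*b)·h_1 from -4/3*a*b - 8/3*a + 5/2*b**2 - 3*b + 9/2 → -8/3*a + 13/18*b**2 - 23/9*b + 9/2
  leading term a: subtract (4/99)·h_1 from -8/3*a + 13/18*b**2 - 23/9*b + 9/2 → 13/18*b**2 - 55/9*b + 97/18
  leading term b**2: no divisor's leading term divides it; move 13/18*b**2 to the remainder.
  leading term b: no divisor's leading term divides it; move -55/9*b to the remainder.
  leading term 1: no divisor's leading term divides it; move 97/18 to the remainder.
  remainder 13/18*b**2 - 55/9*b + 97/18 ≠ 0; add k_3 = 13/18*b**2 - 55/9*b + 97/18 to the basis.

The other S-polynomials (S(h_1,k_3), S(h_2,k_3)) all reduce to 0 modulo the current basis, so we have a Gröbner basis.
Inter-reduce: drop elements whose leading term is divisible by another's, tail-reduce, and make monic.
Reduced Gröbner basis: {a - 4/3*b + 1/3, b**2 - 110/13*b + 97/13}.

These coincide, so the ideals are equal.
The choice of monomial ordering does not affect the verdict — as long as both bases are computed under the same ordering, their equality decides ideal equality.

Yes, the ideals are equal.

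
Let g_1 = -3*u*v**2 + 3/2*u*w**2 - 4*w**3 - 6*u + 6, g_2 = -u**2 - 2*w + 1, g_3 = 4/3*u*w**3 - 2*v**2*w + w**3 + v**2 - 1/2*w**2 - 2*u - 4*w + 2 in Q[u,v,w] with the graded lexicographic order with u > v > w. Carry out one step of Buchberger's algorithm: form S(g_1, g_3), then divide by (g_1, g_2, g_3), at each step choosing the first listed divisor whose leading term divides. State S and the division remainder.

lcm(LM(g_1), LM(g_3)) = u*v**2*w**3.
S = (lcm/LT(g_1))·g_1 − (lcm/LT(g_3))·g_3 = -1/2*u*w**5 + 4/3*w**6 + 3/2*v**4*w - 3/4*v**2*w**3 + 2*u*w**3 - 3/4*v**4 + 3/8*v**2*w**2 + 3/2*u*v**2 + 3*v**2*w - 2*w**3 - 3/2*v**2.
Reduce S modulo (g_1, g_2, g_3) in that order:
  leading term u*w**5: subtract (-3/8*w**2)·g_3 from -1/2*u*w**5 + 4/3*w**6 + 3/2*v**4*w - 3/4*v**2*w**3 + 2*u*w**3 - 3/4*v**4 + 3/8*v**2*w**2 + 3/2*u*v**2 + 3*v**2*w - 2*w**3 - 3/2*v**2 → 4/3*w**6 + 3/2*v**4*w - 3/2*v**2*w**3 + 3/8*w**5 + 2*u*w**3 - 3/4*v**4 + 3/4*v**2*w**2 - 3/16*w**4 + 3/2*u*v**2 - 3/4*u*w**2 + 3*v**2*w - 7/2*w**3 - 3/2*v**2 + 3/4*w**2
  leading term w**6: no divisor's leading term divides it; move 4/3*w**6 to the remainder.
  leading term v**4*w: no divisor's leading term divides it; move 3/2*v**4*w to the remainder.
  leading term v**2*w**3: no divisor's leading term divides it; move -3/2*v**2*w**3 to the remainder.
  leading term w**5: no divisor's leading term divides it; move 3/8*w**5 to the remainder.
  leading term u*w**3: subtract (3/2)·g_3 from 2*u*w**3 - 3/4*v**4 + 3/4*v**2*w**2 - 3/16*w**4 + 3/2*u*v**2 - 3/4*u*w**2 + 3*v**2*w - 7/2*w**3 - 3/2*v**2 + 3/4*w**2 → -3/4*v**4 + 3/4*v**2*w**2 - 3/16*w**4 + 3/2*u*v**2 - 3/4*u*w**2 + 6*v**2*w - 5*w**3 - 3*v**2 + 3/2*w**2 + 3*u + 6*w - 3
  leading term v**4: no divisor's leading term divides it; move -3/4*v**4 to the remainder.
  leading term v**2*w**2: no divisor's leading term divides it; move 3/4*v**2*w**2 to the remainder.
  leading term w**4: no divisor's leading term divides it; move -3/16*w**4 to the remainder.
  leading term u*v**2: subtract (-1/2)·g_1 from 3/2*u*v**2 - 3/4*u*w**2 + 6*v**2*w - 5*w**3 - 3*v**2 + 3/2*w**2 + 3*u + 6*w - 3 → 6*v**2*w - 7*w**3 - 3*v**2 + 3/2*w**2 + 6*w
  leading term v**2*w: no divisor's leading term divides it; move 6*v**2*w to the remainder.
  leading term w**3: no divisor's leading term divides it; move -7*w**3 to the remainder.
  leading term v**2: no divisor's leading term divides it; move -3*v**2 to the remainder.
  leading term w**2: no divisor's leading term divides it; move 3/2*w**2 to the remainder.
  leading term w: no divisor's leading term divides it; move 6*w to the remainder.
The remainder 4/3*w**6 + 3/2*v**4*w - 3/2*v**2*w**3 + 3/8*w**5 - 3/4*v**4 + 3/4*v**2*w**2 - 3/16*w**4 + 6*v**2*w - 7*w**3 - 3*v**2 + 3/2*w**2 + 6*w is nonzero, so it would be added as the next basis element.

S(g_1, g_3) = -1/2*u*w**5 + 4/3*w**6 + 3/2*v**4*w - 3/4*v**2*w**3 + 2*u*w**3 - 3/4*v**4 + 3/8*v**2*w**2 + 3/2*u*v**2 + 3*v**2*w - 2*w**3 - 3/2*v**2; remainder on division = 4/3*w**6 + 3/2*v**4*w - 3/2*v**2*w**3 + 3/8*w**5 - 3/4*v**4 + 3/4*v**2*w**2 - 3/16*w**4 + 6*v**2*w - 7*w**3 - 3*v**2 + 3/2*w**2 + 6*w.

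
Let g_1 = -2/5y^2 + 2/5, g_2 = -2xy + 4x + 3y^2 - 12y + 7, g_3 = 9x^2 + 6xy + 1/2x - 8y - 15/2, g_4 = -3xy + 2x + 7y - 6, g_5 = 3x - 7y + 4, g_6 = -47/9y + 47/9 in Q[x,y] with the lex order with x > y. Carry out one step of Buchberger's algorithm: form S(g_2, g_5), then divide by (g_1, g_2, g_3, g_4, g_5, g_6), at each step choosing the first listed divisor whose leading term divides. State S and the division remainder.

lcm(LM(g_2), LM(g_5)) = xy.
S = (lcm/LT(g_2))·g_2 − (lcm/LT(g_5))·g_5 = -2x + 5/6y^2 + 14/3y - 7/2.
Reduce S modulo (g_1, g_2, g_3, g_4, g_5, g_6) in that order:
  leading term x: subtract (-2/3)·g_5 from -2x + 5/6y^2 + 14/3y - 7/2 → 5/6y^2 - 5/6
  leading term y^2: subtract (-25/12)·g_1 from 5/6y^2 - 5/6 → 0
The remainder is 0, so this S-polynomial contributes no new basis element.
An S-polynomial is built so that the two leading terms cancel; whether anything survives reduction is exactly the Gröbner-basis criterion.

S(g_2, g_5) = -2x + 5/6y^2 + 14/3y - 7/2; remainder on division = 0.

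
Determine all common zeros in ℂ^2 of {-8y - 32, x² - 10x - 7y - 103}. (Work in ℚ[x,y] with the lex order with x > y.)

Compute a lex Gröbner basis by Buchberger's algorithm.
f_1 = -8y - 32, LT = y.
f_2 = x² - 10x - 7y - 103, LT = x².

The S-polynomials (S(f_1,f_2)) all reduce to 0 modulo the current basis, so we have a Gröbner basis.
Inter-reduce: drop elements whose leading term is divisible by another's, tail-reduce, and make monic.
Reduced Gröbner basis: {x² - 10x - 75, y + 4}.

Since the basis is lex-ordered, y + 4 is univariate in y. Its roots are {-4}. Back-substituting each root into the other basis elements fixes the other coordinates.
  y = -4: the earlier basis element becomes x² - 10x - 75 = 0, giving x = -5, 15 — points (-5, -4), (15, -4).

{(-5, -4), (15, -4)}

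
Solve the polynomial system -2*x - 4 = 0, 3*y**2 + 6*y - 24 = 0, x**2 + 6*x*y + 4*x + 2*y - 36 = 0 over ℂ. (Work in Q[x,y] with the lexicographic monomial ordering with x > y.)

Compute a lex Gröbner basis by Buchberger's algorithm.
f_1 = -2*x - 4, LT = x.
f_2 = 3*y**2 + 6*y - 24, LT = y**2.
f_3 = x**2 + 6*x*y + 4*x + 2*y - 36, LT = x**2.

S(f_1,f_3): lcm = x**2. S = -6*x*y - 2*x - 2*y + 36.
  reduce S modulo (f_1, f_2, f_3):
  remainder 10*y + 40 ≠ 0; add h_4 = 10*y + 40 to the basis.

The other S-polynomials (S(f_1,f_2), S(f_2,f_3), S(f_1,h_4), S(f_2,h_4), S(f_3,h_4)) all reduce to 0 modulo the current basis, so we have a Gröbner basis.
Inter-reduce: drop elements whose leading term is divisible by another's, tail-reduce, and make monic.
Reduced Gröbner basis: {x + 2, y + 4}.

From the last basis element, y + 4 = 0, so y takes values in {-4}. Each choice, substituted upward through the basis, yields the corresponding point(s) of the solution set.
  y = -4: the earlier basis element becomes x + 2 = 0, giving x = -2 — point (-2, -4).

{(-2, -4)}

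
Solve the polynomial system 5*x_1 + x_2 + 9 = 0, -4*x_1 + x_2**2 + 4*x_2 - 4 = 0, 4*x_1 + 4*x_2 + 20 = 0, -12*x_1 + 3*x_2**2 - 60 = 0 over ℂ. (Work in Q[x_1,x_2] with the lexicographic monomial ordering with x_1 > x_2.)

Compute a lex Gröbner basis by Buchberger's algorithm.
f_1 = 5*x_1 + x_2 + 9, LT = x_1.
f_2 = -4*x_1 + x_2**2 + 4*x_2 - 4, LT = x_1.
f_3 = 4*x_1 + 4*x_2 + 20, LT = x_1.
f_4 = -12*x_1 + 3*x_2**2 - 60, LT = x_1.

S(f_1,f_2): lcm = x_1. S = 1/4*x_2**2 + 6/5*x_2 + 4/5.
  leading term x_2**2: no divisor's leading term divides it; move 1/4*x_2**2 to the remainder.
  leading term x_2: no divisor's leading term divides it; move 6/5*x_2 to the remainder.
  leading term 1: no divisor's leading term divides it; move 4/5 to the remainder.
  remainder 1/4*x_2**2 + 6/5*x_2 + 4/5 ≠ 0; add h_5 = 1/4*x_2**2 + 6/5*x_2 + 4/5 to the basis.

S(f_1,f_3): lcm = x_1. S = -4/5*x_2 - 16/5.
  leading term x_2: no divisor's leading term divides it; move -4/5*x_2 to the remainder.
  leading term 1: no divisor's leading term divides it; move -16/5 to the remainder.
  remainder -4/5*x_2 - 16/5 ≠ 0; add h_6 = -4/5*x_2 - 16/5 to the basis.

The other S-polynomials (S(f_1,f_4), S(f_2,f_3), S(f_2,f_4), S(f_3,f_4), S(f_1,h_5), S(f_2,h_5), S(f_3,h_5), S(f_4,h_5), S(f_1,h_6), S(f_2,h_6), S(f_3,h_6), S(f_4,h_6), S(h_5,h_6)) all reduce to 0 modulo the current basis, so we have a Gröbner basis.
Inter-reduce: drop elements whose leading term is divisible by another's, tail-reduce, and make monic.
Reduced Gröbner basis: {x_1 + 1, x_2 + 4}.

Since the basis is lex-ordered, x_2 + 4 is univariate in x_2. Its roots are {-4}. Back-substituting each root into the other basis elements fixes the other coordinates.
  x_2 = -4: the earlier basis element becomes x_1 + 1 = 0, giving x_1 = -1 — point (-1, -4).
A lex Gröbner basis triangularizes the system, enabling back-substitution.

{(-1, -4)}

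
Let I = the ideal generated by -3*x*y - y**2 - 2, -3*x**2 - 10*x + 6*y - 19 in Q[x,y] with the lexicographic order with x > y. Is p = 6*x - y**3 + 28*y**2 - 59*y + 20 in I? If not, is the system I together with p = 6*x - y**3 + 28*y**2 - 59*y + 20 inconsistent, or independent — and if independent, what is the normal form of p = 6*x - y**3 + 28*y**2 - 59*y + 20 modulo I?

First compute the reduced Gröbner basis of I by Buchberger's algorithm.
f_1 = -3*x*y - y**2 - 2, LT = x*y.
f_2 = -3*x**2 - 10*x + 6*y - 19, LT = x**2.

S(f_1,f_2): lcm = x**2*y. S = 1/3*x*y**2 - 10/3*x*y + 2/3*x + 2*y**2 - 19/3*y.
  leading term x*y**2: subtract (-1/9*y)·f_1 from 1/3*x*y**2 - 10/3*x*y + 2/3*x + 2*y**2 - 19/3*y → -10/3*x*y + 2/3*x - 1/9*y**3 + 2*y**2 - 59/9*y
  leading term x*y: subtract (10/9)·f_1 from -10/3*x*y + 2/3*x - 1/9*y**3 + 2*y**2 - 59/9*y → 2/3*x - 1/9*y**3 + 28/9*y**2 - 59/9*y + 20/9
  leading term x: no divisor's leading term divides it; move 2/3*x to the remainder.
  leading term y**3: no divisor's leading term divides it; move -1/9*y**3 to the remainder.
  leading term y**2: no divisor's leading term divides it; move 28/9*y**2 to the remainder.
  leading term y: no divisor's leading term divides it; move -59/9*y to the remainder.
  leading term 1: no divisor's leading term divides it; move 20/9 to the remainder.
  remainder 2/3*x - 1/9*y**3 + 28/9*y**2 - 59/9*y + 20/9 ≠ 0; add h_3 = 2/3*x - 1/9*y**3 + 28/9*y**2 - 59/9*y + 20/9 to the basis.

S(f_1,h_3): lcm = x*y. S = 1/6*y**4 - 14/3*y**3 + 61/6*y**2 - 10/3*y + 2/3.
  leading term y**4: no divisor's leading term divides it; move 1/6*y**4 to the remainder.
  leading term y**3: no divisor's leading term divides it; move -14/3*y**3 to the remainder.
  leading term y**2: no divisor's leading term divides it; move 61/6*y**2 to the remainder.
  leading term y: no divisor's leading term divides it; move -10/3*y to the remainder.
  leading term 1: no divisor's leading term divides it; move 2/3 to the remainder.
  remainder 1/6*y**4 - 14/3*y**3 + 61/6*y**2 - 10/3*y + 2/3 ≠ 0; add h_4 = 1/6*y**4 - 14/3*y**3 + 61/6*y**2 - 10/3*y + 2/3 to the basis.

The other S-polynomials (S(f_2,h_3), S(f_1,h_4), S(f_2,h_4), S(h_3,h_4)) all reduce to 0 modulo the current basis, so we have a Gröbner basis.
Inter-reduce: drop elements whose leading term is divisible by another's, tail-reduce, and make monic.
Reduced Gröbner basis: {x - 1/6*y**3 + 14/3*y**2 - 59/6*y + 10/3, y**4 - 28*y**3 + 61*y**2 - 20*y + 4}.
Label its elements g_1 = x - 1/6*y**3 + 14/3*y**2 - 59/6*y + 10/3, g_2 = y**4 - 28*y**3 + 61*y**2 - 20*y + 4.

Reduce p = 6*x - y**3 + 28*y**2 - 59*y + 20 modulo G:
  leading term x: subtract (6)·g_1 from 6*x - y**3 + 28*y**2 - 59*y + 20 → 0
  normal form = 0.
Since the normal form is 0, p ∈ I.

Ideal membership is decidable via reduction modulo a Gröbner basis.

6*x - y**3 + 28*y**2 - 59*y + 20 lies in I (it reduces to 0).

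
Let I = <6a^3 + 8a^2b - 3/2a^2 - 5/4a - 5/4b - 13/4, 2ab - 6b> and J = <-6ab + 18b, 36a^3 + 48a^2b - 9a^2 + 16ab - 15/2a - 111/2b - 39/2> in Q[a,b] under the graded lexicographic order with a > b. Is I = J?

Yes, the ideals are equal.

Since reduced Gröbner bases are canonical representatives of ideals under a given ordering, it suffices to compute and compare them.
Buchberger on the first generating set:
f_1 = 6a^3 + 8a^2b - 3/2a^2 - 5/4a - 5/4b - 13/4, LT = a^3.
f_2 = 2ab - 6b, LT = ab.

S(f_1,f_2): lcm = a^3b. S = 4/3a^2b^2 + 11/4a^2b - 5/24ab - 5/24b^2 - 13/24b.
  leading term a^2b^2: subtract (2/3ab)·f_2 from 4/3a^2b^2 + 11/4a^2b - 5/24ab - 5/24b^2 - 13/24b → 11/4a^2b + 4ab^2 - 5/24ab - 5/24b^2 - 13/24b
  leading term a^2b: subtract (11/8a)·f_2 from 11/4a^2b + 4ab^2 - 5/24ab - 5/24b^2 - 13/24b → 4ab^2 + 193/24ab - 5/24b^2 - 13/24b
  leading term ab^2: subtract (2b)·f_2 from 4ab^2 + 193/24ab - 5/24b^2 - 13/24b → 193/24ab + 283/24b^2 - 13/24b
  leading term ab: subtract (193/48)·f_2 from 193/24ab + 283/24b^2 - 13/24b → 283/24b^2 + 283/12b
  leading term b^2: no divisor's leading term divides it; move 283/24b^2 to the remainder.
  leading term b: no divisor's leading term divides it; move 283/12b to the remainder.
  remainder 283/24b^2 + 283/12b ≠ 0; add g_3 = 283/24b^2 + 283/12b to the basis.

S(f_1,g_3): leading monomials are coprime, so the S-polynomial reduces to 0 (Buchberger's first criterion).
S(f_2,g_3): lcm = ab^2. S = -2ab - 3b^2.
  leading term ab: subtract (-1)·f_2 from -2ab - 3b^2 → -3b^2 - 6b
  leading term b^2: subtract (-72/283)·g_3 from -3b^2 - 6b → 0
  remainder 0.

Every S-polynomial of the final basis reduces to 0, so we have a Gröbner basis.
Inter-reduce: drop elements whose leading term is divisible by another's, tail-reduce, and make monic.
Reduced Gröbner basis: {a^3 - 1/4a^2 - 5/24a + 283/24b - 13/24, ab - 3b, b^2 + 2b}.

Buchberger on the second generating set:
h_1 = -6ab + 18b, LT = ab.
h_2 = 36a^3 + 48a^2b - 9a^2 + 16ab - 15/2a - 111/2b - 39/2, LT = a^3.

S(h_1,h_2): lcm = a^3b. S = -4/3a^2b^2 - 11/4a^2b - 4/9ab^2 + 5/24ab + 37/24b^2 + 13/24b.
  leading term a^2b^2: subtract (2/9ab)·h_1 from -4/3a^2b^2 - 11/4a^2b - 4/9ab^2 + 5/24ab + 37/24b^2 + 13/24b → -11/4a^2b - 40/9ab^2 + 5/24ab + 37/24b^2 + 13/24b
  leading term a^2b: subtract (11/24a)·h_1 from -11/4a^2b - 40/9ab^2 + 5/24ab + 37/24b^2 + 13/24b → -40/9ab^2 - 193/24ab + 37/24b^2 + 13/24b
  leading term ab^2: subtract (20/27b)·h_1 from -40/9ab^2 - 193/24ab + 37/24b^2 + 13/24b → -193/24ab - 283/24b^2 + 13/24b
  leading term ab: subtract (193/144)·h_1 from -193/24ab - 283/24b^2 + 13/24b → -283/24b^2 - 283/12b
  leading term b^2: no divisor's leading term divides it; move -283/24b^2 to the remainder.
  leading term b: no divisor's leading term divides it; move -283/12b to the remainder.
  remainder -283/24b^2 - 283/12b ≠ 0; add k_3 = -283/24b^2 - 283/12b to the basis.

S(h_1,k_3): lcm = ab^2. S = -2ab - 3b^2.
  leading term ab: subtract (1/3)·h_1 from -2ab - 3b^2 → -3b^2 - 6b
  leading term b^2: subtract (72/283)·k_3 from -3b^2 - 6b → 0
  remainder 0.

S(h_2,k_3): leading monomials are coprime, so the S-polynomial reduces to 0 (Buchberger's first criterion).
Every S-polynomial of the final basis reduces to 0, so we have a Gröbner basis.
Inter-reduce: drop elements whose leading term is divisible by another's, tail-reduce, and make monic.
Reduced Gröbner basis: {a^3 - 1/4a^2 - 5/24a + 283/24b - 13/24, ab - 3b, b^2 + 2b}.

The two bases agree; hence the ideals are identical.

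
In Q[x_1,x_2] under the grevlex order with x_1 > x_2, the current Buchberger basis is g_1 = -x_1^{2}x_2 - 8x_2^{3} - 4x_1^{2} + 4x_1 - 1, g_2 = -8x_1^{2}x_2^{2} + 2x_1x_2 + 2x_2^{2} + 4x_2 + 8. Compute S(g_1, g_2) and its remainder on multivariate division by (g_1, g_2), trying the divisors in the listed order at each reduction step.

lcm(LM(g_1), LM(g_2)) = x_1^{2}x_2^{2}.
S = (lcm/LT(g_1))·g_1 − (lcm/LT(g_2))·g_2 = 8x_2^{4} + 4x_1^{2}x_2 - \tfrac{15}{4}x_1x_2 + \tfrac{1}{4}x_2^{2} + \tfrac{3}{2}x_2 + 1.
Reduce S modulo (g_1, g_2) in that order:
  leading term x_2^{4}: no divisor's leading term divides it; move 8x_2^{4} to the remainder.
  leading term x_1^{2}x_2: subtract (-4)·g_1 from 4x_1^{2}x_2 - \tfrac{15}{4}x_1x_2 + \tfrac{1}{4}x_2^{2} + \tfrac{3}{2}x_2 + 1 → -32x_2^{3} - 16x_1^{2} - \tfrac{15}{4}x_1x_2 + \tfrac{1}{4}x_2^{2} + 16x_1 + \tfrac{3}{2}x_2 - 3
  leading term x_2^{3}: no divisor's leading term divides it; move -32x_2^{3} to the remainder.
  leading term x_1^{2}: no divisor's leading term divides it; move -16x_1^{2} to the remainder.
  leading term x_1x_2: no divisor's leading term divides it; move -\tfrac{15}{4}x_1x_2 to the remainder.
  leading term x_2^{2}: no divisor's leading term divides it; move \tfrac{1}{4}x_2^{2} to the remainder.
  leading term x_1: no divisor's leading term divides it; move 16x_1 to the remainder.
  leading term x_2: no divisor's leading term divides it; move \tfrac{3}{2}x_2 to the remainder.
  leading term 1: no divisor's leading term divides it; move -3 to the remainder.
The remainder 8x_2^{4} - 32x_2^{3} - 16x_1^{2} - \tfrac{15}{4}x_1x_2 + \tfrac{1}{4}x_2^{2} + 16x_1 + \tfrac{3}{2}x_2 - 3 is nonzero, so it would be added as the next basis element.

S(g_1, g_2) = 8x_2^{4} + 4x_1^{2}x_2 - \tfrac{15}{4}x_1x_2 + \tfrac{1}{4}x_2^{2} + \tfrac{3}{2}x_2 + 1; remainder on division = 8x_2^{4} - 32x_2^{3} - 16x_1^{2} - \tfrac{15}{4}x_1x_2 + \tfrac{1}{4}x_2^{2} + 16x_1 + \tfrac{3}{2}x_2 - 3.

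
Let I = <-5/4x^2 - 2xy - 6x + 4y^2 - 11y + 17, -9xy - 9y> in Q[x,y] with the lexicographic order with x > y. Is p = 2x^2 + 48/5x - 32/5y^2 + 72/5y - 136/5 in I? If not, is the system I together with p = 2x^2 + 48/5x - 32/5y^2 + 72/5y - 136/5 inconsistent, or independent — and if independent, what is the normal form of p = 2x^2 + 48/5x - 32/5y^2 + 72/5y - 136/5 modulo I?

2x^2 + 48/5x - 32/5y^2 + 72/5y - 136/5 lies in I (it reduces to 0).

First compute the reduced Gröbner basis of I by Buchberger's algorithm.
f_1 = -5/4x^2 - 2xy - 6x + 4y^2 - 11y + 17, LT = x^2.
f_2 = -9xy - 9y, LT = xy.

S(f_1,f_2): lcm = x^2y. S = 8/5xy^2 + 19/5xy - 16/5y^3 + 44/5y^2 - 68/5y.
  reduce S modulo (f_1, f_2):
  remainder -16/5y^3 + 36/5y^2 - 87/5y ≠ 0; add h_3 = -16/5y^3 + 36/5y^2 - 87/5y to the basis.

The other S-polynomials (S(f_1,h_3), S(f_2,h_3)) all reduce to 0 modulo the current basis, so we have a Gröbner basis.
Inter-reduce: drop elements whose leading term is divisible by another's, tail-reduce, and make monic.
Reduced Gröbner basis: {x^2 + 24/5x - 16/5y^2 + 36/5y - 68/5, xy + y, y^3 - 9/4y^2 + 87/16y}.
Label its elements g_1 = x^2 + 24/5x - 16/5y^2 + 36/5y - 68/5, g_2 = xy + y, g_3 = y^3 - 9/4y^2 + 87/16y.

Reduce p = 2x^2 + 48/5x - 32/5y^2 + 72/5y - 136/5 modulo G:
  leading term x^2: subtract (2)·g_1 from 2x^2 + 48/5x - 32/5y^2 + 72/5y - 136/5 → 0
  normal form = 0.
Since the normal form is 0, p ∈ I.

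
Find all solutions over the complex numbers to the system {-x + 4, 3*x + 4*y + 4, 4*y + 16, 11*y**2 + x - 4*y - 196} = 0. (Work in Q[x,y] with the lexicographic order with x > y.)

{(4, -4)}

Compute a lex Gröbner basis by Buchberger's algorithm.
f_1 = -x + 4, LT = x.
f_2 = 3*x + 4*y + 4, LT = x.
f_3 = 4*y + 16, LT = y.
f_4 = x + 11*y**2 - 4*y - 196, LT = x.

The S-polynomials (S(f_1,f_2), S(f_1,f_3), S(f_1,f_4), S(f_2,f_3), S(f_2,f_4), S(f_3,f_4)) all reduce to 0 modulo the current basis, so we have a Gröbner basis.
Inter-reduce: drop elements whose leading term is divisible by another's, tail-reduce, and make monic.
Reduced Gröbner basis: {x - 4, y + 4}.

The lex basis is triangular: the last element involves only y. Solving y + 4 = 0 gives y ∈ {-4}; substituting each value into the earlier elements determines the remaining variables.
  y = -4: the earlier basis element becomes x - 4 = 0, giving x = 4 — point (4, -4).
Substituting each solution back into the original system confirms all equations vanish.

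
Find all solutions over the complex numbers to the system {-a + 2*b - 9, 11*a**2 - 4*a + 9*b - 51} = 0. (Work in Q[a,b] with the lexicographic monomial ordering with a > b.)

Compute a lex Gröbner basis by Buchberger's algorithm.
f_1 = -a + 2*b - 9, LT = a.
f_2 = 11*a**2 - 4*a + 9*b - 51, LT = a**2.

S(f_1,f_2): lcm = a**2. S = -2*a*b + 103/11*a - 9/11*b + 51/11.
  leading term a*b: subtract (2*b)·f_1 from -2*a*b + 103/11*a - 9/11*b + 51/11 → 103/11*a - 4*b**2 + 189/11*b + 51/11
  leading term a: subtract (-103/11)·f_1 from 103/11*a - 4*b**2 + 189/11*b + 51/11 → -4*b**2 + 395/11*b - 876/11
  leading term b**2: no divisor's leading term divides it; move -4*b**2 to the remainder.
  leading term b: no divisor's leading term divides it; move 395/11*b to the remainder.
  leading term 1: no divisor's leading term divides it; move -876/11 to the remainder.
  remainder -4*b**2 + 395/11*b - 876/11 ≠ 0; add h_3 = -4*b**2 + 395/11*b - 876/11 to the basis.

S(f_1,h_3): leading monomials are coprime, so the S-polynomial reduces to 0 (Buchberger's first criterion).
S(f_2,h_3): leading monomials are coprime, so the S-polynomial reduces to 0 (Buchberger's first criterion).
Every S-polynomial of the final basis reduces to 0, so we have a Gröbner basis.
Inter-reduce: drop elements whose leading term is divisible by another's, tail-reduce, and make monic.
Reduced Gröbner basis: {a - 2*b + 9, b**2 - 395/44*b + 219/11}.

Since the basis is lex-ordered, b**2 - 395/44*b + 219/11 is univariate in b. Its roots are {4, 219/44}. Back-substituting each root into the other basis elements fixes the other coordinates.
  b = 4: the earlier basis element becomes a + 1 = 0, giving a = -1 — point (-1, 4).
  b = 219/44: the earlier basis element becomes a - 21/22 = 0, giving a = 21/22 — point (21/22, 219/44).

{(-1, 4), (21/22, 219/44)}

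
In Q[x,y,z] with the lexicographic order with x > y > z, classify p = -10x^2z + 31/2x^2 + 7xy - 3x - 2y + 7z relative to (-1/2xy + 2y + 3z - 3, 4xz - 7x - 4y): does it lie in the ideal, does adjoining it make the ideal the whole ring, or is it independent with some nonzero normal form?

First compute the reduced Gröbner basis of I by Buchberger's algorithm.
f_1 = -1/2xy + 2y + 3z - 3, LT = xy.
f_2 = 4xz - 7x - 4y, LT = xz.

S(f_1,f_2): lcm = xyz. S = 7/4xy + y^2 - 4yz - 6z^2 + 6z.
  reduce S modulo (f_1, f_2):
  remainder y^2 - 4yz + 7y - 6z^2 + 33/2z - 21/2 ≠ 0; add h_3 = y^2 - 4yz + 7y - 6z^2 + 33/2z - 21/2 to the basis.

The other S-polynomials (S(f_1,h_3), S(f_2,h_3)) all reduce to 0 modulo the current basis, so we have a Gröbner basis.
Inter-reduce: drop elements whose leading term is divisible by another's, tail-reduce, and make monic.
Reduced Gröbner basis: {xy - 4y - 6z + 6, xz - 7/4x - y, y^2 - 4yz + 7y - 6z^2 + 33/2z - 21/2}.
Label its elements g_1 = xy - 4y - 6z + 6, g_2 = xz - 7/4x - y, g_3 = y^2 - 4yz + 7y - 6z^2 + 33/2z - 21/2.

Reduce p = -10x^2z + 31/2x^2 + 7xy - 3x - 2y + 7z modulo G:
  leading term x^2z: subtract (-10x)·g_2 from -10x^2z + 31/2x^2 + 7xy - 3x - 2y + 7z → -2x^2 - 3xy - 3x - 2y + 7z
  leading term x^2: no divisor's leading term divides it; move -2x^2 to the remainder.
  leading term xy: subtract (-3)·g_1 from -3xy - 3x - 2y + 7z → -3x - 14y - 11z + 18
  leading term x: no divisor's leading term divides it; move -3x to the remainder.
  leading term y: no divisor's leading term divides it; move -14y to the remainder.
  leading term z: no divisor's leading term divides it; move -11z to the remainder.
  leading term 1: no divisor's leading term divides it; move 18 to the remainder.
  normal form = -2x^2 - 3x - 14y - 11z + 18.
The normal form is nonzero, so p ∉ I. Since p minus its normal form lies in I, I + (p) = I + (r) where r = -2x^2 - 3x - 14y - 11z + 18; decide whether this ideal is the whole ring.
Run Buchberger on G together with r (pairs among the g_i already reduce to 0 since G is a Gröbner basis):
g_1 = xy - 4y - 6z + 6, LT = xy.
g_2 = xz - 7/4x - y, LT = xz.
g_3 = y^2 - 4yz + 7y - 6z^2 + 33/2z - 21/2, LT = y^2.
r = -2x^2 - 3x - 14y - 11z + 18, LT = x^2.

S(g_1,r): lcm = x^2y. S = -11/2xy - 6xz + 6x - 7y^2 - 11/2yz + 9y.
  reduce S modulo (g_1, g_2, g_3, r):
  remainder -9/2x - 67/2yz + 30y - 42z^2 + 165/2z - 81/2 ≠ 0; add m_5 = -9/2x - 67/2yz + 30y - 42z^2 + 165/2z - 81/2 to the basis.

S(g_2,r): lcm = x^2z. S = -7/4x^2 - xy - 3/2xz - 7yz - 11/2z^2 + 9z.
  reduce S modulo (g_1, g_2, g_3, r, m_5):
  remainder -7yz + 27/4y - 11/2z^2 + 101/8z - 39/4 ≠ 0; add m_6 = -7yz + 27/4y - 11/2z^2 + 101/8z - 39/4 to the basis.

S(g_1,m_5): lcm = xy. S = -67/9y^2z + 20/3y^2 - 28/3yz^2 + 55/3yz - 13y - 6z + 6.
  reduce S modulo (g_1, g_2, g_3, r, m_5, m_6):
  remainder -703/294y - 878/63z^3 + 40241/882z^2 - 57443/1764z - 1979/294 ≠ 0; add m_7 = -703/294y - 878/63z^3 + 40241/882z^2 - 57443/1764z - 1979/294 to the basis.

S(g_3,m_7): lcm = y^2. S = -12292/2109yz^3 + 40241/2109yz^2 - 74315/4218yz + 2942/703y - 6z^2 + 33/2z - 21/2.
  reduce S modulo (g_1, g_2, g_3, r, m_5, m_6, m_7):
  remainder 9658/2109z^4 - 40931/2109z^3 + 21791/888z^2 - 495/74z - 9075/2812 ≠ 0; add m_8 = 9658/2109z^4 - 40931/2109z^3 + 21791/888z^2 - 495/74z - 9075/2812 to the basis.

The other S-polynomials (S(g_1,g_2), S(g_1,g_3), S(g_2,g_3), S(g_3,r), S(g_2,m_5), S(g_3,m_5), S(r,m_5), S(g_1,m_6), S(g_2,m_6), S(g_3,m_6), S(r,m_6), S(m_5,m_6), S(g_1,m_7), S(g_2,m_7), S(r,m_7), S(m_5,m_7), S(m_6,m_7), S(g_1,m_8), S(g_2,m_8), S(g_3,m_8), S(r,m_8), S(m_5,m_8), S(m_6,m_8), S(m_7,m_8)) all reduce to 0 modulo the current basis, so we have a Gröbner basis.
Inter-reduce: drop elements whose leading term is divisible by another's, tail-reduce, and make monic.
Reduced Gröbner basis: {x - 18877/6327z^3 + 335371/25308z^2 - 25051/2109z - 3951/1406, y + 12292/2109z^3 - 40241/2109z^2 + 57443/4218z + 1979/703, z^4 - 3721/878z^3 + 37639/7024z^2 - 2565/1756z - 2475/3512}.
The reduced Gröbner basis of I + (p) is {x - 18877/6327z^3 + 335371/25308z^2 - 25051/2109z - 3951/1406, y + 12292/2109z^3 - 40241/2109z^2 + 57443/4218z + 1979/703, z^4 - 3721/878z^3 + 37639/7024z^2 - 2565/1756z - 2475/3512} ≠ {1}, a proper ideal, so the enlarged system stays consistent: p is independent of I, with normal form -2x^2 - 3x - 14y - 11z + 18.

-10x^2z + 31/2x^2 + 7xy - 3x - 2y + 7z is independent of I; its normal form modulo I is -2x^2 - 3x - 14y - 11z + 18.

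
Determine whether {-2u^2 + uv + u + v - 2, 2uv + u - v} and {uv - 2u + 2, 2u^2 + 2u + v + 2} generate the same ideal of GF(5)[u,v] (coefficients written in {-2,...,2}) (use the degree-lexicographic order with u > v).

Equality of ideals is decidable: compute both reduced Gröbner bases (unique for the ordering) and check whether they agree.
Buchberger on the first generating set:
f_1 = -2u^2 + uv + u + v - 2, LT = u^2.
f_2 = 2uv + u - v, LT = uv.

S(f_1,f_2): lcm = u^2v. S = 2uv^2 + 2u^2 + 2v^2 + v.
  leading term uv^2: subtract (v)·f_2 from 2uv^2 + 2u^2 + 2v^2 + v → 2u^2 - uv - 2v^2 + v
  leading term u^2: subtract (-1)·f_1 from 2u^2 - uv - 2v^2 + v → -2v^2 + u + 2v - 2
  leading term v^2: no divisor's leading term divides it; move -2v^2 to the remainder.
  leading term u: no divisor's leading term divides it; move u to the remainder.
  leading term v: no divisor's leading term divides it; move 2v to the remainder.
  leading term 1: no divisor's leading term divides it; move -2 to the remainder.
  remainder -2v^2 + u + 2v - 2 ≠ 0; add g_3 = -2v^2 + u + 2v - 2 to the basis.

The other S-polynomials (S(f_1,g_3), S(f_2,g_3)) all reduce to 0 modulo the current basis, so we have a Gröbner basis.
Inter-reduce: drop elements whose leading term is divisible by another's, tail-reduce, and make monic.
Reduced Gröbner basis: {u^2 + u - 2v + 1, uv - 2u + 2v, v^2 + 2u - v + 1}.

Buchberger on the second generating set:
h_1 = uv - 2u + 2, LT = uv.
h_2 = 2u^2 + 2u + v + 2, LT = u^2.

S(h_1,h_2): lcm = u^2v. S = -2u^2 - uv + 2v^2 + 2u - v.
  leading term u^2: subtract (-1)·h_2 from -2u^2 - uv + 2v^2 + 2u - v → -uv + 2v^2 - u + 2
  leading term uv: subtract (-1)·h_1 from -uv + 2v^2 - u + 2 → 2v^2 + 2u - 1
  leading term v^2: no divisor's leading term divides it; move 2v^2 to the remainder.
  leading term u: no divisor's leading term divides it; move 2u to the remainder.
  leading term 1: no divisor's leading term divides it; move -1 to the remainder.
  remainder 2v^2 + 2u - 1 ≠ 0; add k_3 = 2v^2 + 2u - 1 to the basis.

The other S-polynomials (S(h_1,k_3), S(h_2,k_3)) all reduce to 0 modulo the current basis, so we have a Gröbner basis.
Inter-reduce: drop elements whose leading term is divisible by another's, tail-reduce, and make monic.
Reduced Gröbner basis: {u^2 + u - 2v + 1, uv - 2u + 2, v^2 + u + 2}.

The bases are distinct; the ideals are different.

No, the ideals differ.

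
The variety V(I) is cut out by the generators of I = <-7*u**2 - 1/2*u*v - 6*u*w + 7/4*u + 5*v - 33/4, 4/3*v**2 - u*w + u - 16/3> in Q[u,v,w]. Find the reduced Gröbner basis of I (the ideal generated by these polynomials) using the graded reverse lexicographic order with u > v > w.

G = {u**2 + 1/14*u*v + 6/7*u*w - 1/4*u - 5/7*v + 33/28, v**2 - 3/4*u*w + 3/4*u - 4}

The reduced Gröbner basis is the canonical form of the ideal for this ordering.

f_1 = -7*u**2 - 1/2*u*v - 6*u*w + 7/4*u + 5*v - 33/4, LT = u**2.
f_2 = 4/3*v**2 - u*w + u - 16/3, LT = v**2.

S(f_1,f_2): leading monomials are coprime, so the S-polynomial reduces to 0 (Buchberger's first criterion).
Every S-polynomial of the final basis reduces to 0, so we have a Gröbner basis.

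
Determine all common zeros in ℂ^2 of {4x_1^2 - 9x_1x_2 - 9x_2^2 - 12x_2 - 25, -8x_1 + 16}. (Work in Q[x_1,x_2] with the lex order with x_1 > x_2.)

Compute a lex Gröbner basis by Buchberger's algorithm.
f_1 = 4x_1^2 - 9x_1x_2 - 9x_2^2 - 12x_2 - 25, LT = x_1^2.
f_2 = -8x_1 + 16, LT = x_1.

S(f_1,f_2): lcm = x_1^2. S = -9/4x_1x_2 + 2x_1 - 9/4x_2^2 - 3x_2 - 25/4.
  leading term x_1x_2: subtract (9/32x_2)·f_2 from -9/4x_1x_2 + 2x_1 - 9/4x_2^2 - 3x_2 - 25/4 → 2x_1 - 9/4x_2^2 - 15/2x_2 - 25/4
  leading term x_1: subtract (-1/4)·f_2 from 2x_1 - 9/4x_2^2 - 15/2x_2 - 25/4 → -9/4x_2^2 - 15/2x_2 - 9/4
  leading term x_2^2: no divisor's leading term divides it; move -9/4x_2^2 to the remainder.
  leading term x_2: no divisor's leading term divides it; move -15/2x_2 to the remainder.
  leading term 1: no divisor's leading term divides it; move -9/4 to the remainder.
  remainder -9/4x_2^2 - 15/2x_2 - 9/4 ≠ 0; add h_3 = -9/4x_2^2 - 15/2x_2 - 9/4 to the basis.

The other S-polynomials (S(f_1,h_3), S(f_2,h_3)) all reduce to 0 modulo the current basis, so we have a Gröbner basis.
Inter-reduce: drop elements whose leading term is divisible by another's, tail-reduce, and make monic.
Reduced Gröbner basis: {x_1 - 2, x_2^2 + 10/3x_2 + 1}.

A lex Gröbner basis eliminates variables successively. Here x_2^2 + 10/3x_2 + 1 depends only on x_2, with roots {-3, -1/3}; lifting each root through the earlier basis elements recovers the full solutions.
  x_2 = -3: the earlier basis element becomes x_1 - 2 = 0, giving x_1 = 2 — point (2, -3).
  x_2 = -1/3: the earlier basis element becomes x_1 - 2 = 0, giving x_1 = 2 — point (2, -1/3).

{(2, -3), (2, -1/3)}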